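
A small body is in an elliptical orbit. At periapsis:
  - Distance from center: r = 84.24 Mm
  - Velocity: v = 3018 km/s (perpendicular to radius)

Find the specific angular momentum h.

Convert to SI: r = 84.24 Mm = 8.424e+07 m; v = 3018 km/s = 3.018e+06 m/s.
With v perpendicular to r, h = r · v.
h = 8.424e+07 · 3.018e+06 m²/s ≈ 2.542e+14 m²/s.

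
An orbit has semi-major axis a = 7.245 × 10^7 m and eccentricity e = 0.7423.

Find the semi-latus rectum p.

p = a (1 − e²).
p = 7.245e+07 · (1 − (0.7423)²) = 7.245e+07 · 0.448991 ≈ 3.253e+07 m = 3.253 × 10^7 m.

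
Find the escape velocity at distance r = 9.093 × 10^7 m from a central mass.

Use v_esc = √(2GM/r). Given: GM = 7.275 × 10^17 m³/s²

Escape velocity comes from setting total energy to zero: ½v² − GM/r = 0 ⇒ v_esc = √(2GM / r).
v_esc = √(2 · 7.275e+17 / 9.093e+07) m/s ≈ 1.265e+05 m/s = 126.5 km/s.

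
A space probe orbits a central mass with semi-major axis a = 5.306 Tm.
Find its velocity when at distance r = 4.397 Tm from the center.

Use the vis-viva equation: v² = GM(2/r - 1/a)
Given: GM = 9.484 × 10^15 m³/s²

Convert to SI: a = 5.306 Tm = 5.306e+12 m; r = 4.397 Tm = 4.397e+12 m.
Vis-viva: v = √(GM · (2/r − 1/a)).
2/r − 1/a = 2/4.397e+12 − 1/5.306e+12 = 2.6639e-13 m⁻¹.
v = √(9.484e+15 · 2.6639e-13) m/s ≈ 50.26 m/s = 50.26 m/s.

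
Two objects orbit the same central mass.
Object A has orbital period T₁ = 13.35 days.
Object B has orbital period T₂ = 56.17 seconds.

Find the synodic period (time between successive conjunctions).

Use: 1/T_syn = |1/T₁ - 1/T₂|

Convert to SI: T₁ = 13.35 days = 1.15344e+06 s.
T_syn = |T₁ · T₂ / (T₁ − T₂)|.
T_syn = |1.15344e+06 · 56.17 / (1.15344e+06 − 56.17)| s ≈ 56.17 s = 56.17 seconds.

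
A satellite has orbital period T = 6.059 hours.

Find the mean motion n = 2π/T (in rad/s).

Convert to SI: T = 6.059 hours = 21812.4 s.
n = 2π / T.
n = 2π / 21812.4 s ≈ 0.0002881 rad/s.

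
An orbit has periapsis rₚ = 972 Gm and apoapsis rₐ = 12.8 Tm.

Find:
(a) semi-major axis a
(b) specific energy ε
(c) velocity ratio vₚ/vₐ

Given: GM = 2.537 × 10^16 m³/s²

Convert to SI: rₚ = 972 Gm = 9.72e+11 m; rₐ = 12.8 Tm = 1.28e+13 m.
(a) a = (rₚ + rₐ)/2 = (9.72e+11 + 1.28e+13)/2 ≈ 6.886e+12 m
(b) With a = (rₚ + rₐ)/2 = 6.886e+12 m, ε = −GM/(2a) = −2.537e+16/(2 · 6.886e+12) J/kg ≈ -1842 J/kg
(c) Conservation of angular momentum (rₚvₚ = rₐvₐ) gives vₚ/vₐ = rₐ/rₚ = 1.28e+13/9.72e+11 ≈ 13.17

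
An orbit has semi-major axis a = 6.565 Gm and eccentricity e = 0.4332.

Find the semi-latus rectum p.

Convert to SI: a = 6.565 Gm = 6.565e+09 m.
p = a (1 − e²).
p = 6.565e+09 · (1 − (0.4332)²) = 6.565e+09 · 0.812338 ≈ 5.333e+09 m = 5.333 Gm.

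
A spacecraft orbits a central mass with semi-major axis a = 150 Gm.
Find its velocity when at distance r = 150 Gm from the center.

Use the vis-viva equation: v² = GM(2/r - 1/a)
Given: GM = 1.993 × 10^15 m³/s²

Convert to SI: a = 150 Gm = 1.5e+11 m; r = 150 Gm = 1.5e+11 m.
Vis-viva: v = √(GM · (2/r − 1/a)).
2/r − 1/a = 2/1.5e+11 − 1/1.5e+11 = 6.66667e-12 m⁻¹.
v = √(1.993e+15 · 6.66667e-12) m/s ≈ 115.3 m/s = 115.3 m/s.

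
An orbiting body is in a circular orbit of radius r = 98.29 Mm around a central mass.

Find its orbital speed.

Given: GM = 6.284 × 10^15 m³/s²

Convert to SI: r = 98.29 Mm = 9.829e+07 m.
For a circular orbit, gravity supplies the centripetal force, so v = √(GM / r).
v = √(6.284e+15 / 9.829e+07) m/s ≈ 7996 m/s = 7.996 km/s.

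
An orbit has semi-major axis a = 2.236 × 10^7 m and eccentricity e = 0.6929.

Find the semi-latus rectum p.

p = a (1 − e²).
p = 2.236e+07 · (1 − (0.6929)²) = 2.236e+07 · 0.51989 ≈ 1.162e+07 m = 1.162 × 10^7 m.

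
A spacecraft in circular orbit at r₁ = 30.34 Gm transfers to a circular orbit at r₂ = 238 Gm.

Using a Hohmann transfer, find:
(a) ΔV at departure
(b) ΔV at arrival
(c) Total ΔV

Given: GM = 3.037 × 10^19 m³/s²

Convert to SI: r₁ = 30.34 Gm = 3.034e+10 m; r₂ = 238 Gm = 2.38e+11 m.
Transfer semi-major axis: a_t = (r₁ + r₂)/2 = (3.034e+10 + 2.38e+11)/2 = 1.3417e+11 m.
Circular speeds: v₁ = √(GM/r₁) = 31638.4 m/s, v₂ = √(GM/r₂) = 11296.2 m/s.
Transfer speeds (vis-viva v² = GM(2/r − 1/a_t)): v₁ᵗ = 42138.1 m/s, v₂ᵗ = 5371.73 m/s.
(a) ΔV₁ = |v₁ᵗ − v₁| ≈ 1.05e+04 m/s = 10.5 km/s.
(b) ΔV₂ = |v₂ − v₂ᵗ| ≈ 5925 m/s = 5.925 km/s.
(c) ΔV_total = ΔV₁ + ΔV₂ ≈ 1.642e+04 m/s = 16.42 km/s.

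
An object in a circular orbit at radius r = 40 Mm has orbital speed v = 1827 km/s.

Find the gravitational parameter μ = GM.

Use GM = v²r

Convert to SI: r = 40 Mm = 4e+07 m; v = 1827 km/s = 1.827e+06 m/s.
For a circular orbit v² = GM/r, so GM = v² · r.
GM = (1.827e+06)² · 4e+07 m³/s² ≈ 1.335e+20 m³/s² = 1.335 × 10^20 m³/s².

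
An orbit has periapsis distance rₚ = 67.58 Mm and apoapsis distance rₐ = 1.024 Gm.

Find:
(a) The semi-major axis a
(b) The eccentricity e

Convert to SI: rₚ = 67.58 Mm = 6.758e+07 m; rₐ = 1.024 Gm = 1.024e+09 m.
(a) a = (rₚ + rₐ) / 2 = (6.758e+07 + 1.024e+09) / 2 ≈ 5.458e+08 m = 545.8 Mm.
(b) e = (rₐ − rₚ) / (rₐ + rₚ) = (1.024e+09 − 6.758e+07) / (1.024e+09 + 6.758e+07) ≈ 0.8762.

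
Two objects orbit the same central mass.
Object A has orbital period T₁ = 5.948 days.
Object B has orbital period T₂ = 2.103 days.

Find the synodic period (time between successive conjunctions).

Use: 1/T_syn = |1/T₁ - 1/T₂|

Convert to SI: T₁ = 5.948 days = 513907 s; T₂ = 2.103 days = 181699 s.
T_syn = |T₁ · T₂ / (T₁ − T₂)|.
T_syn = |513907 · 181699 / (513907 − 181699)| s ≈ 2.811e+05 s = 3.253 days.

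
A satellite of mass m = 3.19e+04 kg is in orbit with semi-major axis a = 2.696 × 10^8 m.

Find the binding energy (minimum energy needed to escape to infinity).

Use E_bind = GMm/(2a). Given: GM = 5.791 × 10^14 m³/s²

Total orbital energy is E = −GMm/(2a); binding energy is E_bind = −E = GMm/(2a).
E_bind = 5.791e+14 · 3.19e+04 / (2 · 2.696e+08) J ≈ 3.426e+10 J = 34.26 GJ.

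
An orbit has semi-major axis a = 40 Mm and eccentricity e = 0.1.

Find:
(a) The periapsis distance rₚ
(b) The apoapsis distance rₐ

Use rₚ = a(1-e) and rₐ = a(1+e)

Convert to SI: a = 40 Mm = 4e+07 m.
(a) rₚ = a(1 − e) = 4e+07 · (1 − 0.1) = 4e+07 · 0.9 ≈ 3.6e+07 m = 36 Mm.
(b) rₐ = a(1 + e) = 4e+07 · (1 + 0.1) = 4e+07 · 1.1 ≈ 4.4e+07 m = 44 Mm.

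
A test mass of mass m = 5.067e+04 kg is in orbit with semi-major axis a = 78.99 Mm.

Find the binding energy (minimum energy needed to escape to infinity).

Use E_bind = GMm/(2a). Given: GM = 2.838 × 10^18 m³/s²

Convert to SI: a = 78.99 Mm = 7.899e+07 m.
Total orbital energy is E = −GMm/(2a); binding energy is E_bind = −E = GMm/(2a).
E_bind = 2.838e+18 · 5.067e+04 / (2 · 7.899e+07) J ≈ 9.103e+14 J = 910.3 TJ.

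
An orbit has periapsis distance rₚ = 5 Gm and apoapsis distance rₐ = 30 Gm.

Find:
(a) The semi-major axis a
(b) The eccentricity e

Convert to SI: rₚ = 5 Gm = 5e+09 m; rₐ = 30 Gm = 3e+10 m.
(a) a = (rₚ + rₐ) / 2 = (5e+09 + 3e+10) / 2 ≈ 1.75e+10 m = 17.5 Gm.
(b) e = (rₐ − rₚ) / (rₐ + rₚ) = (3e+10 − 5e+09) / (3e+10 + 5e+09) ≈ 0.7143.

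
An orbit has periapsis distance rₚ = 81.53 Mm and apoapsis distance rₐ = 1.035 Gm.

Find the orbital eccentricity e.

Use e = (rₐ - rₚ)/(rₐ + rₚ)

Convert to SI: rₚ = 81.53 Mm = 8.153e+07 m; rₐ = 1.035 Gm = 1.035e+09 m.
e = (rₐ − rₚ) / (rₐ + rₚ).
e = (1.035e+09 − 8.153e+07) / (1.035e+09 + 8.153e+07) = 9.5347e+08 / 1.11653e+09 ≈ 0.854.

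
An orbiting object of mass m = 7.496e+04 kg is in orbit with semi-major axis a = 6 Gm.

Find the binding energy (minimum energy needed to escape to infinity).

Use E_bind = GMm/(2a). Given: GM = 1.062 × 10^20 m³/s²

Convert to SI: a = 6 Gm = 6e+09 m.
Total orbital energy is E = −GMm/(2a); binding energy is E_bind = −E = GMm/(2a).
E_bind = 1.062e+20 · 7.496e+04 / (2 · 6e+09) J ≈ 6.634e+14 J = 663.4 TJ.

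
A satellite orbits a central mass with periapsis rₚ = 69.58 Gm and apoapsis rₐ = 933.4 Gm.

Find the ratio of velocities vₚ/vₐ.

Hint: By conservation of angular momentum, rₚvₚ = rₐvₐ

Convert to SI: rₚ = 69.58 Gm = 6.958e+10 m; rₐ = 933.4 Gm = 9.334e+11 m.
Conservation of angular momentum gives rₚvₚ = rₐvₐ, so vₚ/vₐ = rₐ/rₚ.
vₚ/vₐ = 9.334e+11 / 6.958e+10 ≈ 13.41.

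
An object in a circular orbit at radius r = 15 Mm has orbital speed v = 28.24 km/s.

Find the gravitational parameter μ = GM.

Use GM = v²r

Convert to SI: r = 15 Mm = 1.5e+07 m; v = 28.24 km/s = 28240 m/s.
For a circular orbit v² = GM/r, so GM = v² · r.
GM = (28240)² · 1.5e+07 m³/s² ≈ 1.196e+16 m³/s² = 1.196 × 10^16 m³/s².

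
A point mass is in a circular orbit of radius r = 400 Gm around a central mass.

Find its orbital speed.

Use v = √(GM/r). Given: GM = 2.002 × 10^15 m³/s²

Convert to SI: r = 400 Gm = 4e+11 m.
For a circular orbit, gravity supplies the centripetal force, so v = √(GM / r).
v = √(2.002e+15 / 4e+11) m/s ≈ 70.75 m/s = 70.75 m/s.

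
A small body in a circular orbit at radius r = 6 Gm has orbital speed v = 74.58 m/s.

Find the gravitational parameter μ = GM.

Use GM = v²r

Convert to SI: r = 6 Gm = 6e+09 m.
For a circular orbit v² = GM/r, so GM = v² · r.
GM = (74.58)² · 6e+09 m³/s² ≈ 3.337e+13 m³/s² = 3.337 × 10^13 m³/s².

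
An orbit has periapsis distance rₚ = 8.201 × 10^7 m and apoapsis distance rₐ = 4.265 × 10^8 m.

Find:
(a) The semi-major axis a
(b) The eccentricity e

(a) a = (rₚ + rₐ) / 2 = (8.201e+07 + 4.265e+08) / 2 ≈ 2.543e+08 m = 2.543 × 10^8 m.
(b) e = (rₐ − rₚ) / (rₐ + rₚ) = (4.265e+08 − 8.201e+07) / (4.265e+08 + 8.201e+07) ≈ 0.6774.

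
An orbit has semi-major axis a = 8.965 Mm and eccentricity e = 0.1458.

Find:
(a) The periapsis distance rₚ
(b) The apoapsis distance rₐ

Convert to SI: a = 8.965 Mm = 8.965e+06 m.
(a) rₚ = a(1 − e) = 8.965e+06 · (1 − 0.1458) = 8.965e+06 · 0.8542 ≈ 7.658e+06 m = 7.658 Mm.
(b) rₐ = a(1 + e) = 8.965e+06 · (1 + 0.1458) = 8.965e+06 · 1.1458 ≈ 1.027e+07 m = 10.27 Mm.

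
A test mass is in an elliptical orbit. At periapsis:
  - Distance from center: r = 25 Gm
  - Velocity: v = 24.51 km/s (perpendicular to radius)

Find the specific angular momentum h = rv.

Convert to SI: r = 25 Gm = 2.5e+10 m; v = 24.51 km/s = 24510 m/s.
With v perpendicular to r, h = r · v.
h = 2.5e+10 · 24510 m²/s ≈ 6.128e+14 m²/s.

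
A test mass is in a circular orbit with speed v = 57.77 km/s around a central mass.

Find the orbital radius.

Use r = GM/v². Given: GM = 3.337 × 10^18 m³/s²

Convert to SI: v = 57.77 km/s = 57770 m/s.
For a circular orbit, v² = GM / r, so r = GM / v².
r = 3.337e+18 / (57770)² m ≈ 9.999e+08 m = 999.9 Mm.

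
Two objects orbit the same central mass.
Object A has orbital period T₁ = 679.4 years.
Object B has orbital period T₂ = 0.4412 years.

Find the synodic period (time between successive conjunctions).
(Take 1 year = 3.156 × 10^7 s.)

Convert to SI: T₁ = 679.4 years = 2.14419e+10 s; T₂ = 0.4412 years = 1.39243e+07 s.
T_syn = |T₁ · T₂ / (T₁ − T₂)|.
T_syn = |2.14419e+10 · 1.39243e+07 / (2.14419e+10 − 1.39243e+07)| s ≈ 1.393e+07 s = 0.4415 years.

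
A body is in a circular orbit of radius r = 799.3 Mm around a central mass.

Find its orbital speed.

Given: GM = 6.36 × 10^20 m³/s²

Convert to SI: r = 799.3 Mm = 7.993e+08 m.
For a circular orbit, gravity supplies the centripetal force, so v = √(GM / r).
v = √(6.36e+20 / 7.993e+08) m/s ≈ 8.92e+05 m/s = 892 km/s.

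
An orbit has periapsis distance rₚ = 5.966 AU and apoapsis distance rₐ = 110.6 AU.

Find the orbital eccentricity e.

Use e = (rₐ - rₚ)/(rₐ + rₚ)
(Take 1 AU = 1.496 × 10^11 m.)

Convert to SI: rₚ = 5.966 AU = 8.92514e+11 m; rₐ = 110.6 AU = 1.65458e+13 m.
e = (rₐ − rₚ) / (rₐ + rₚ).
e = (1.65458e+13 − 8.92514e+11) / (1.65458e+13 + 8.92514e+11) = 1.56532e+13 / 1.74383e+13 ≈ 0.8976.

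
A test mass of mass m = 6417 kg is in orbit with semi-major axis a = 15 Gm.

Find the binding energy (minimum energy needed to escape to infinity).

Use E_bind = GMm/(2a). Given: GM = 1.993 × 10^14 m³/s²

Convert to SI: a = 15 Gm = 1.5e+10 m.
Total orbital energy is E = −GMm/(2a); binding energy is E_bind = −E = GMm/(2a).
E_bind = 1.993e+14 · 6417 / (2 · 1.5e+10) J ≈ 4.263e+07 J = 42.63 MJ.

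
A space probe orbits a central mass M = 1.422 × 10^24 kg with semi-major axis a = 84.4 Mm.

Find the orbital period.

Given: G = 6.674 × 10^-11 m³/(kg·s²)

Convert to SI: a = 84.4 Mm = 8.44e+07 m.
GM = G · M = 6.674e-11 · 1.422e+24 = 9.49043e+13 m³/s².
Kepler's third law: T = 2π √(a³ / GM).
Substituting a = 8.44e+07 m and GM = 9.49043e+13 m³/s²:
T = 2π √((8.44e+07)³ / 9.49043e+13) s
T ≈ 5.001e+05 s = 5.788 days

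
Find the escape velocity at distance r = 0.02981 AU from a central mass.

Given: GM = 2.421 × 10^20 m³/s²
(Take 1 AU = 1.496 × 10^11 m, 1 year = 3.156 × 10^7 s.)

Convert to SI: r = 0.02981 AU = 4.45958e+09 m.
Escape velocity comes from setting total energy to zero: ½v² − GM/r = 0 ⇒ v_esc = √(2GM / r).
v_esc = √(2 · 2.421e+20 / 4.45958e+09) m/s ≈ 3.295e+05 m/s = 69.51 AU/year.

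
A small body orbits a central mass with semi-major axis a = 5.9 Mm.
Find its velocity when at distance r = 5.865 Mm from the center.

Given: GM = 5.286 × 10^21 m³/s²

Convert to SI: a = 5.9 Mm = 5.9e+06 m; r = 5.865 Mm = 5.865e+06 m.
Vis-viva: v = √(GM · (2/r − 1/a)).
2/r − 1/a = 2/5.865e+06 − 1/5.9e+06 = 1.71514e-07 m⁻¹.
v = √(5.286e+21 · 1.71514e-07) m/s ≈ 3.011e+07 m/s = 3.011e+04 km/s.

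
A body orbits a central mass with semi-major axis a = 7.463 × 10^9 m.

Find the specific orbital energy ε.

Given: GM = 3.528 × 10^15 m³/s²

ε = −GM / (2a).
ε = −3.528e+15 / (2 · 7.463e+09) J/kg ≈ -2.364e+05 J/kg = -236.4 kJ/kg.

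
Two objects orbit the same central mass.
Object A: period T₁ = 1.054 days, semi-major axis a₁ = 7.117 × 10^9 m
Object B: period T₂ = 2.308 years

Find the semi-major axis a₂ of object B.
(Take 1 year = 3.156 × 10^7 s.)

Convert to SI: T₁ = 1.054 days = 91065.6 s; T₂ = 2.308 years = 7.28405e+07 s.
Kepler's third law: (T₁/T₂)² = (a₁/a₂)³ ⇒ a₂ = a₁ · (T₂/T₁)^(2/3).
T₂/T₁ = 7.28405e+07 / 91065.6 = 799.868.
a₂ = 7.117e+09 · (799.868)^(2/3) m ≈ 6.133e+11 m = 6.133 × 10^11 m.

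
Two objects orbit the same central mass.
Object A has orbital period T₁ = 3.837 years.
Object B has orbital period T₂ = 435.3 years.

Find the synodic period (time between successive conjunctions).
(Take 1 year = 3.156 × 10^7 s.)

Convert to SI: T₁ = 3.837 years = 1.21096e+08 s; T₂ = 435.3 years = 1.37381e+10 s.
T_syn = |T₁ · T₂ / (T₁ − T₂)|.
T_syn = |1.21096e+08 · 1.37381e+10 / (1.21096e+08 − 1.37381e+10)| s ≈ 1.222e+08 s = 3.871 years.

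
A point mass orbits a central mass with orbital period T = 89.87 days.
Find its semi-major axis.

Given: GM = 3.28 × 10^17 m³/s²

Convert to SI: T = 89.87 days = 7.76477e+06 s.
Invert Kepler's third law: a = (GM · T² / (4π²))^(1/3).
Substituting T = 7.76477e+06 s and GM = 3.28e+17 m³/s²:
a = (3.28e+17 · (7.76477e+06)² / (4π²))^(1/3) m
a ≈ 7.942e+09 m = 7.942 Gm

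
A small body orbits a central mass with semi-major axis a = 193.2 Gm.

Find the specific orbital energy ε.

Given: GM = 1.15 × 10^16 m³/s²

Convert to SI: a = 193.2 Gm = 1.932e+11 m.
ε = −GM / (2a).
ε = −1.15e+16 / (2 · 1.932e+11) J/kg ≈ -2.976e+04 J/kg = -29.76 kJ/kg.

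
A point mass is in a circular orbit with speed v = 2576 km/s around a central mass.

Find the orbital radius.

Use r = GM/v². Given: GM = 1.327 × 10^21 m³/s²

Convert to SI: v = 2576 km/s = 2.576e+06 m/s.
For a circular orbit, v² = GM / r, so r = GM / v².
r = 1.327e+21 / (2.576e+06)² m ≈ 2e+08 m = 200 Mm.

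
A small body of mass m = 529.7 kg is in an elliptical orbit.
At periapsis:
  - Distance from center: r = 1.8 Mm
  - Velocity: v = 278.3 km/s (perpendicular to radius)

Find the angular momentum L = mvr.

Convert to SI: r = 1.8 Mm = 1.8e+06 m; v = 278.3 km/s = 278300 m/s.
Since v is perpendicular to r, L = m · v · r.
L = 529.7 · 278300 · 1.8e+06 kg·m²/s ≈ 2.653e+14 kg·m²/s.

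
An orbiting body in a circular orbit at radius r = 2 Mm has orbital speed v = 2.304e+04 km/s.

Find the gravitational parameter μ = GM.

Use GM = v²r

Convert to SI: r = 2 Mm = 2e+06 m; v = 2.304e+04 km/s = 2.304e+07 m/s.
For a circular orbit v² = GM/r, so GM = v² · r.
GM = (2.304e+07)² · 2e+06 m³/s² ≈ 1.062e+21 m³/s² = 1.062 × 10^21 m³/s².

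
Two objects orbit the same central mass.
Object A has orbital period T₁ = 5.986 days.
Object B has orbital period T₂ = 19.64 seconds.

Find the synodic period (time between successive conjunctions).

Convert to SI: T₁ = 5.986 days = 517190 s.
T_syn = |T₁ · T₂ / (T₁ − T₂)|.
T_syn = |517190 · 19.64 / (517190 − 19.64)| s ≈ 19.64 s = 19.64 seconds.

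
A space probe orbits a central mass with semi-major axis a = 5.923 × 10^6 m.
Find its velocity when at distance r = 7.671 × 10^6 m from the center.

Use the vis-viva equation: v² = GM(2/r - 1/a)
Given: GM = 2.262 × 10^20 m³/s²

Vis-viva: v = √(GM · (2/r − 1/a)).
2/r − 1/a = 2/7.671e+06 − 1/5.923e+06 = 9.18888e-08 m⁻¹.
v = √(2.262e+20 · 9.18888e-08) m/s ≈ 4.559e+06 m/s = 4559 km/s.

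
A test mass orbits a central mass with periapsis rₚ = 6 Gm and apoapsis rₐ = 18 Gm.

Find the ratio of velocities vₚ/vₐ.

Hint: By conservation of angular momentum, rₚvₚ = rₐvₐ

Convert to SI: rₚ = 6 Gm = 6e+09 m; rₐ = 18 Gm = 1.8e+10 m.
Conservation of angular momentum gives rₚvₚ = rₐvₐ, so vₚ/vₐ = rₐ/rₚ.
vₚ/vₐ = 1.8e+10 / 6e+09 ≈ 3.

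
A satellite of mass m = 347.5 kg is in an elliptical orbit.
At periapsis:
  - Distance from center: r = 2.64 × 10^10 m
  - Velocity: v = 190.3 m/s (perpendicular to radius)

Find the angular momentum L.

Since v is perpendicular to r, L = m · v · r.
L = 347.5 · 190.3 · 2.64e+10 kg·m²/s ≈ 1.746e+15 kg·m²/s.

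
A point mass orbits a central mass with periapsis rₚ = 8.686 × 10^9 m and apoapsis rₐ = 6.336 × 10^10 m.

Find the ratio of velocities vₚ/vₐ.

Conservation of angular momentum gives rₚvₚ = rₐvₐ, so vₚ/vₐ = rₐ/rₚ.
vₚ/vₐ = 6.336e+10 / 8.686e+09 ≈ 7.294.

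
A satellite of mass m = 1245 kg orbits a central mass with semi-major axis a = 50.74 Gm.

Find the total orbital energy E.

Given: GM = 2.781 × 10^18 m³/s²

Convert to SI: a = 50.74 Gm = 5.074e+10 m.
E = −GMm / (2a).
E = −2.781e+18 · 1245 / (2 · 5.074e+10) J ≈ -3.412e+10 J = -34.12 GJ.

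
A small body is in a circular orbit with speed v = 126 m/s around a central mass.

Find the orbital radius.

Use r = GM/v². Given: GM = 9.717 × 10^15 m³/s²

For a circular orbit, v² = GM / r, so r = GM / v².
r = 9.717e+15 / (126)² m ≈ 6.121e+11 m = 6.121 × 10^11 m.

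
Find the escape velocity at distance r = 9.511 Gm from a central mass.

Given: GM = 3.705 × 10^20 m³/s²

Convert to SI: r = 9.511 Gm = 9.511e+09 m.
Escape velocity comes from setting total energy to zero: ½v² − GM/r = 0 ⇒ v_esc = √(2GM / r).
v_esc = √(2 · 3.705e+20 / 9.511e+09) m/s ≈ 2.791e+05 m/s = 279.1 km/s.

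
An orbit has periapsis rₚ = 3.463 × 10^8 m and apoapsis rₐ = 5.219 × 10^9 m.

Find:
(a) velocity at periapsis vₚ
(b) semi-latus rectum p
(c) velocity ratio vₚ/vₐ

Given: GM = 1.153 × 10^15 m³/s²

(a) With a = (rₚ + rₐ)/2 = 2.78265e+09 m, vₚ = √(GM (2/rₚ − 1/a)) = √(1.153e+15 · (2/3.463e+08 − 1/2.78265e+09)) m/s ≈ 2499 m/s
(b) From a = (rₚ + rₐ)/2 = 2.78265e+09 m and e = (rₐ − rₚ)/(rₐ + rₚ) = 0.87555, p = a(1 − e²) = 2.78265e+09 · (1 − (0.87555)²) ≈ 6.495e+08 m
(c) Conservation of angular momentum (rₚvₚ = rₐvₐ) gives vₚ/vₐ = rₐ/rₚ = 5.219e+09/3.463e+08 ≈ 15.07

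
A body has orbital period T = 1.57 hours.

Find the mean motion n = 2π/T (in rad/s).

Convert to SI: T = 1.57 hours = 5652 s.
n = 2π / T.
n = 2π / 5652 s ≈ 0.001112 rad/s.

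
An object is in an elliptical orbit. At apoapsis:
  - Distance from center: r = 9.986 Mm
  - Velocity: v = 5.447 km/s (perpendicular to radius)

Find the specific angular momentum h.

Convert to SI: r = 9.986 Mm = 9.986e+06 m; v = 5.447 km/s = 5447 m/s.
With v perpendicular to r, h = r · v.
h = 9.986e+06 · 5447 m²/s ≈ 5.439e+10 m²/s.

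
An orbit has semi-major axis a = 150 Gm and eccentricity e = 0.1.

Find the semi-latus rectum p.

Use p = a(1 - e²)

Convert to SI: a = 150 Gm = 1.5e+11 m.
p = a (1 − e²).
p = 1.5e+11 · (1 − (0.1)²) = 1.5e+11 · 0.99 ≈ 1.485e+11 m = 148.5 Gm.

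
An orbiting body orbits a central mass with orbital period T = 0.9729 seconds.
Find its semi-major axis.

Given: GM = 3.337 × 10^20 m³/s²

Invert Kepler's third law: a = (GM · T² / (4π²))^(1/3).
Substituting T = 0.9729 s and GM = 3.337e+20 m³/s²:
a = (3.337e+20 · (0.9729)² / (4π²))^(1/3) m
a ≈ 2e+06 m = 2 Mm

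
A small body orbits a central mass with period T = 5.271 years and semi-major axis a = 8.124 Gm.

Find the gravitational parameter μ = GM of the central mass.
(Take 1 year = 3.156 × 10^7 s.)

Convert to SI: T = 5.271 years = 1.66353e+08 s; a = 8.124 Gm = 8.124e+09 m.
GM = 4π² · a³ / T².
GM = 4π² · (8.124e+09)³ / (1.66353e+08)² m³/s² ≈ 7.649e+14 m³/s² = 7.649 × 10^14 m³/s².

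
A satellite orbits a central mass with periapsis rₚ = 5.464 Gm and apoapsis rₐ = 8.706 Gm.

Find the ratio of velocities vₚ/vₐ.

Convert to SI: rₚ = 5.464 Gm = 5.464e+09 m; rₐ = 8.706 Gm = 8.706e+09 m.
Conservation of angular momentum gives rₚvₚ = rₐvₐ, so vₚ/vₐ = rₐ/rₚ.
vₚ/vₐ = 8.706e+09 / 5.464e+09 ≈ 1.593.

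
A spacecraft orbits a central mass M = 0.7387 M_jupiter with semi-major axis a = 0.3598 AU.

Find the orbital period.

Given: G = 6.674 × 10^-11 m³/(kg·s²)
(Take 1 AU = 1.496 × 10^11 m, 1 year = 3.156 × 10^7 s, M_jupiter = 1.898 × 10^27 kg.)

Convert to SI: a = 0.3598 AU = 5.38261e+10 m; M = 0.7387 M_jupiter = 1.40205e+27 kg.
GM = G · M = 6.674e-11 · 1.40205e+27 = 9.3573e+16 m³/s².
Kepler's third law: T = 2π √(a³ / GM).
Substituting a = 5.38261e+10 m and GM = 9.3573e+16 m³/s²:
T = 2π √((5.38261e+10)³ / 9.3573e+16) s
T ≈ 2.565e+08 s = 8.127 years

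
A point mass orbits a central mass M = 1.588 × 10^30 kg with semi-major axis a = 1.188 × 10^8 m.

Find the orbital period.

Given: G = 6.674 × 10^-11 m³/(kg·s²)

GM = G · M = 6.674e-11 · 1.588e+30 = 1.05983e+20 m³/s².
Kepler's third law: T = 2π √(a³ / GM).
Substituting a = 1.188e+08 m and GM = 1.05983e+20 m³/s²:
T = 2π √((1.188e+08)³ / 1.05983e+20) s
T ≈ 790.3 s = 13.17 minutes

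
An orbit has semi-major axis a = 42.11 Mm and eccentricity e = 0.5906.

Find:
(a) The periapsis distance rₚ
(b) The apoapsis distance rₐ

Convert to SI: a = 42.11 Mm = 4.211e+07 m.
(a) rₚ = a(1 − e) = 4.211e+07 · (1 − 0.5906) = 4.211e+07 · 0.4094 ≈ 1.724e+07 m = 17.24 Mm.
(b) rₐ = a(1 + e) = 4.211e+07 · (1 + 0.5906) = 4.211e+07 · 1.5906 ≈ 6.698e+07 m = 66.98 Mm.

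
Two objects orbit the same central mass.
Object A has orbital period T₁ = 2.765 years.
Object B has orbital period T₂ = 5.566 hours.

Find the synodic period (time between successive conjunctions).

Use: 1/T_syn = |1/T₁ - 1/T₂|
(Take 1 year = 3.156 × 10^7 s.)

Convert to SI: T₁ = 2.765 years = 8.72634e+07 s; T₂ = 5.566 hours = 20037.6 s.
T_syn = |T₁ · T₂ / (T₁ − T₂)|.
T_syn = |8.72634e+07 · 20037.6 / (8.72634e+07 − 20037.6)| s ≈ 2.004e+04 s = 5.567 hours.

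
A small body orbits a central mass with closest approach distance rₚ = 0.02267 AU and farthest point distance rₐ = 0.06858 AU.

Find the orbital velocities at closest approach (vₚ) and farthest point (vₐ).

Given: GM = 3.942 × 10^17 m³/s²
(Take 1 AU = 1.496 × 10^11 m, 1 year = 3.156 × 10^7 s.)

Convert to SI: rₚ = 0.02267 AU = 3.39143e+09 m; rₐ = 0.06858 AU = 1.02596e+10 m.
Use the vis-viva equation v² = GM(2/r − 1/a) with a = (rₚ + rₐ)/2 = (3.39143e+09 + 1.02596e+10)/2 = 6.8255e+09 m.
vₚ = √(GM · (2/rₚ − 1/a)) = √(3.942e+17 · (2/3.39143e+09 − 1/6.8255e+09)) m/s ≈ 1.322e+04 m/s = 2.788 AU/year.
vₐ = √(GM · (2/rₐ − 1/a)) = √(3.942e+17 · (2/1.02596e+10 − 1/6.8255e+09)) m/s ≈ 4369 m/s = 0.9218 AU/year.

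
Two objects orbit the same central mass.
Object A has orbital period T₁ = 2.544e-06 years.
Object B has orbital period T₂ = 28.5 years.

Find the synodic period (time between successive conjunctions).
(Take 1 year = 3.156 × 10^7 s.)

Convert to SI: T₁ = 2.544e-06 years = 80.2886 s; T₂ = 28.5 years = 8.9946e+08 s.
T_syn = |T₁ · T₂ / (T₁ − T₂)|.
T_syn = |80.2886 · 8.9946e+08 / (80.2886 − 8.9946e+08)| s ≈ 80.29 s = 2.544e-06 years.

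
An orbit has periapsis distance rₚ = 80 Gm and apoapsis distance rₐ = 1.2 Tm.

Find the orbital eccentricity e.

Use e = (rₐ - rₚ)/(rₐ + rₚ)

Convert to SI: rₚ = 80 Gm = 8e+10 m; rₐ = 1.2 Tm = 1.2e+12 m.
e = (rₐ − rₚ) / (rₐ + rₚ).
e = (1.2e+12 − 8e+10) / (1.2e+12 + 8e+10) = 1.12e+12 / 1.28e+12 ≈ 0.875.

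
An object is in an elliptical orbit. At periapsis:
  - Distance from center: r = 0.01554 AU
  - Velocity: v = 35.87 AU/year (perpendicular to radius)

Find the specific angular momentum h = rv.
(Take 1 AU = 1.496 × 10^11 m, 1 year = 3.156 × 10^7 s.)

Convert to SI: r = 0.01554 AU = 2.32478e+09 m; v = 35.87 AU/year = 170030 m/s.
With v perpendicular to r, h = r · v.
h = 2.32478e+09 · 170030 m²/s ≈ 3.953e+14 m²/s.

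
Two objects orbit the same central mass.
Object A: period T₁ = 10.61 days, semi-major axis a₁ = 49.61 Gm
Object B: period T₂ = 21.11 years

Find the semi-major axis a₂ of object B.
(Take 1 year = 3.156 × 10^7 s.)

Convert to SI: T₁ = 10.61 days = 916704 s; a₁ = 49.61 Gm = 4.961e+10 m; T₂ = 21.11 years = 6.66232e+08 s.
Kepler's third law: (T₁/T₂)² = (a₁/a₂)³ ⇒ a₂ = a₁ · (T₂/T₁)^(2/3).
T₂/T₁ = 6.66232e+08 / 916704 = 726.769.
a₂ = 4.961e+10 · (726.769)^(2/3) m ≈ 4.01e+12 m = 4.01 Tm.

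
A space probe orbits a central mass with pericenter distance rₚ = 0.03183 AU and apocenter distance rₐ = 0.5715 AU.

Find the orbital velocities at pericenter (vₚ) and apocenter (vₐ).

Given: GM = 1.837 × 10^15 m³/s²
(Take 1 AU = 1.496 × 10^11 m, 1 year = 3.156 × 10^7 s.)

Convert to SI: rₚ = 0.03183 AU = 4.76177e+09 m; rₐ = 0.5715 AU = 8.54964e+10 m.
Use the vis-viva equation v² = GM(2/r − 1/a) with a = (rₚ + rₐ)/2 = (4.76177e+09 + 8.54964e+10)/2 = 4.51291e+10 m.
vₚ = √(GM · (2/rₚ − 1/a)) = √(1.837e+15 · (2/4.76177e+09 − 1/4.51291e+10)) m/s ≈ 854.9 m/s = 0.1804 AU/year.
vₐ = √(GM · (2/rₐ − 1/a)) = √(1.837e+15 · (2/8.54964e+10 − 1/4.51291e+10)) m/s ≈ 47.61 m/s = 0.01004 AU/year.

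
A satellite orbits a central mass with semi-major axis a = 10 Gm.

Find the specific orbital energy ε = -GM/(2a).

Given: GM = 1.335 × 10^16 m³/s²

Convert to SI: a = 10 Gm = 1e+10 m.
ε = −GM / (2a).
ε = −1.335e+16 / (2 · 1e+10) J/kg ≈ -6.675e+05 J/kg = -667.5 kJ/kg.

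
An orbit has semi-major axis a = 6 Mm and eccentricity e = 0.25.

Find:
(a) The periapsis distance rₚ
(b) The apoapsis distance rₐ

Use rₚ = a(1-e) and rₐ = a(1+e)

Convert to SI: a = 6 Mm = 6e+06 m.
(a) rₚ = a(1 − e) = 6e+06 · (1 − 0.25) = 6e+06 · 0.75 ≈ 4.5e+06 m = 4.5 Mm.
(b) rₐ = a(1 + e) = 6e+06 · (1 + 0.25) = 6e+06 · 1.25 ≈ 7.5e+06 m = 7.5 Mm.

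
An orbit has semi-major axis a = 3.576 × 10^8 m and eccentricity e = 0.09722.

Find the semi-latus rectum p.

p = a (1 − e²).
p = 3.576e+08 · (1 − (0.09722)²) = 3.576e+08 · 0.990548 ≈ 3.542e+08 m = 3.542 × 10^8 m.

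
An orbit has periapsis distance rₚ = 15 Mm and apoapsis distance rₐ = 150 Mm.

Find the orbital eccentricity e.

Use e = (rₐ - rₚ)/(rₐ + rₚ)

Convert to SI: rₚ = 15 Mm = 1.5e+07 m; rₐ = 150 Mm = 1.5e+08 m.
e = (rₐ − rₚ) / (rₐ + rₚ).
e = (1.5e+08 − 1.5e+07) / (1.5e+08 + 1.5e+07) = 1.35e+08 / 1.65e+08 ≈ 0.8182.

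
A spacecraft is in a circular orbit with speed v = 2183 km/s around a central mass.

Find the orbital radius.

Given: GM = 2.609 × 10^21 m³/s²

Convert to SI: v = 2183 km/s = 2.183e+06 m/s.
For a circular orbit, v² = GM / r, so r = GM / v².
r = 2.609e+21 / (2.183e+06)² m ≈ 5.475e+08 m = 5.475 × 10^8 m.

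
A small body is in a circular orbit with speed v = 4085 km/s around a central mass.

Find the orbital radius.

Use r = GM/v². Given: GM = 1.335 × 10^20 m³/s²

Convert to SI: v = 4085 km/s = 4.085e+06 m/s.
For a circular orbit, v² = GM / r, so r = GM / v².
r = 1.335e+20 / (4.085e+06)² m ≈ 8e+06 m = 8 Mm.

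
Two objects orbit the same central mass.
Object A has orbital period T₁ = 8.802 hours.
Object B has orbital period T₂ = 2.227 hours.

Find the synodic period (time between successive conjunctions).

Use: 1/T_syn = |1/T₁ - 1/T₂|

Convert to SI: T₁ = 8.802 hours = 31687.2 s; T₂ = 2.227 hours = 8017.2 s.
T_syn = |T₁ · T₂ / (T₁ − T₂)|.
T_syn = |31687.2 · 8017.2 / (31687.2 − 8017.2)| s ≈ 1.073e+04 s = 2.981 hours.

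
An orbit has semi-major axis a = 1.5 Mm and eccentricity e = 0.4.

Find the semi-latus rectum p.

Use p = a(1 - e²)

Convert to SI: a = 1.5 Mm = 1.5e+06 m.
p = a (1 − e²).
p = 1.5e+06 · (1 − (0.4)²) = 1.5e+06 · 0.84 ≈ 1.26e+06 m = 1.26 Mm.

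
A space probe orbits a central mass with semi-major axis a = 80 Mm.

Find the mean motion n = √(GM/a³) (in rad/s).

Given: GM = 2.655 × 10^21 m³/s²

Convert to SI: a = 80 Mm = 8e+07 m.
n = √(GM / a³).
n = √(2.655e+21 / (8e+07)³) rad/s ≈ 0.07201 rad/s.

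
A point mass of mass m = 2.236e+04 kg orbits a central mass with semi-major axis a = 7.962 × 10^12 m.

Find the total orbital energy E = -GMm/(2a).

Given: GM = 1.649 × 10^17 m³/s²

E = −GMm / (2a).
E = −1.649e+17 · 2.236e+04 / (2 · 7.962e+12) J ≈ -2.315e+08 J = -231.5 MJ.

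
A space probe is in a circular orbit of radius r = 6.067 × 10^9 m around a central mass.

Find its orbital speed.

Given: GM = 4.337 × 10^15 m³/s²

For a circular orbit, gravity supplies the centripetal force, so v = √(GM / r).
v = √(4.337e+15 / 6.067e+09) m/s ≈ 845.5 m/s = 845.5 m/s.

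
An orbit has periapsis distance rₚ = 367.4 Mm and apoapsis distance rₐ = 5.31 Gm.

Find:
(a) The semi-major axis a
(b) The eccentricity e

Convert to SI: rₚ = 367.4 Mm = 3.674e+08 m; rₐ = 5.31 Gm = 5.31e+09 m.
(a) a = (rₚ + rₐ) / 2 = (3.674e+08 + 5.31e+09) / 2 ≈ 2.839e+09 m = 2.839 Gm.
(b) e = (rₐ − rₚ) / (rₐ + rₚ) = (5.31e+09 − 3.674e+08) / (5.31e+09 + 3.674e+08) ≈ 0.8706.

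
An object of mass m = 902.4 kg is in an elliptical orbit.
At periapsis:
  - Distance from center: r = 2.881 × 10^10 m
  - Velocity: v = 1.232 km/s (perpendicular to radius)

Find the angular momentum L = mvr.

Convert to SI: v = 1.232 km/s = 1232 m/s.
Since v is perpendicular to r, L = m · v · r.
L = 902.4 · 1232 · 2.881e+10 kg·m²/s ≈ 3.203e+16 kg·m²/s.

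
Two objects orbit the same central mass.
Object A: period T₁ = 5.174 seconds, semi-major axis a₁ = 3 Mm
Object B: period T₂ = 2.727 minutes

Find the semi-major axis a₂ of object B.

Convert to SI: a₁ = 3 Mm = 3e+06 m; T₂ = 2.727 minutes = 163.62 s.
Kepler's third law: (T₁/T₂)² = (a₁/a₂)³ ⇒ a₂ = a₁ · (T₂/T₁)^(2/3).
T₂/T₁ = 163.62 / 5.174 = 31.6235.
a₂ = 3e+06 · (31.6235)^(2/3) m ≈ 3e+07 m = 30 Mm.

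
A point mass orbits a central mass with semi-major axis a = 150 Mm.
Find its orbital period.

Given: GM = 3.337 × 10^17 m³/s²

Convert to SI: a = 150 Mm = 1.5e+08 m.
Kepler's third law: T = 2π √(a³ / GM).
Substituting a = 1.5e+08 m and GM = 3.337e+17 m³/s²:
T = 2π √((1.5e+08)³ / 3.337e+17) s
T ≈ 1.998e+04 s = 5.551 hours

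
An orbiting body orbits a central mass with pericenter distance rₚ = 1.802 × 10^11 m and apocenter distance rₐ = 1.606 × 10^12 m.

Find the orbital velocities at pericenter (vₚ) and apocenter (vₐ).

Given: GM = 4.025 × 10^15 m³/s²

Use the vis-viva equation v² = GM(2/r − 1/a) with a = (rₚ + rₐ)/2 = (1.802e+11 + 1.606e+12)/2 = 8.931e+11 m.
vₚ = √(GM · (2/rₚ − 1/a)) = √(4.025e+15 · (2/1.802e+11 − 1/8.931e+11)) m/s ≈ 200.4 m/s = 200.4 m/s.
vₐ = √(GM · (2/rₐ − 1/a)) = √(4.025e+15 · (2/1.606e+12 − 1/8.931e+11)) m/s ≈ 22.49 m/s = 22.49 m/s.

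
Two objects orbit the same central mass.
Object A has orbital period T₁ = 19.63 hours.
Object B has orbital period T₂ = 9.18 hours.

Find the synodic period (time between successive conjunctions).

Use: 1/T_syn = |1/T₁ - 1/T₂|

Convert to SI: T₁ = 19.63 hours = 70668 s; T₂ = 9.18 hours = 33048 s.
T_syn = |T₁ · T₂ / (T₁ − T₂)|.
T_syn = |70668 · 33048 / (70668 − 33048)| s ≈ 6.208e+04 s = 17.24 hours.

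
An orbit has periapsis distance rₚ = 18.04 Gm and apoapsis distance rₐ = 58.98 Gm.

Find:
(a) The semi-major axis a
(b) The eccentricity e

Convert to SI: rₚ = 18.04 Gm = 1.804e+10 m; rₐ = 58.98 Gm = 5.898e+10 m.
(a) a = (rₚ + rₐ) / 2 = (1.804e+10 + 5.898e+10) / 2 ≈ 3.851e+10 m = 38.51 Gm.
(b) e = (rₐ − rₚ) / (rₐ + rₚ) = (5.898e+10 − 1.804e+10) / (5.898e+10 + 1.804e+10) ≈ 0.5316.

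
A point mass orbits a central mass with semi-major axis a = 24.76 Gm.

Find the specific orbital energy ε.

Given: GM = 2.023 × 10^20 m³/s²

Convert to SI: a = 24.76 Gm = 2.476e+10 m.
ε = −GM / (2a).
ε = −2.023e+20 / (2 · 2.476e+10) J/kg ≈ -4.085e+09 J/kg = -4.085 GJ/kg.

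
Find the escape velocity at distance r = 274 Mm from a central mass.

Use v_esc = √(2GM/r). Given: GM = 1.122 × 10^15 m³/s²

Convert to SI: r = 274 Mm = 2.74e+08 m.
Escape velocity comes from setting total energy to zero: ½v² − GM/r = 0 ⇒ v_esc = √(2GM / r).
v_esc = √(2 · 1.122e+15 / 2.74e+08) m/s ≈ 2862 m/s = 2.862 km/s.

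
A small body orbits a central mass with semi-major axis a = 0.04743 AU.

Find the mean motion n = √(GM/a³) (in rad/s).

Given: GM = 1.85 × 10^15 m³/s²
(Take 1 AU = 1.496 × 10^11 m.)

Convert to SI: a = 0.04743 AU = 7.09553e+09 m.
n = √(GM / a³).
n = √(1.85e+15 / (7.09553e+09)³) rad/s ≈ 7.196e-08 rad/s.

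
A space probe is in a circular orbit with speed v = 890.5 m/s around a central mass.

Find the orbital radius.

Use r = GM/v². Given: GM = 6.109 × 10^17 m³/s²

For a circular orbit, v² = GM / r, so r = GM / v².
r = 6.109e+17 / (890.5)² m ≈ 7.704e+11 m = 770.4 Gm.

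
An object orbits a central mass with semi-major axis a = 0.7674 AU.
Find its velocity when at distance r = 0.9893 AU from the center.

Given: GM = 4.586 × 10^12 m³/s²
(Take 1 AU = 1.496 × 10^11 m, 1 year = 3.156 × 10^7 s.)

Convert to SI: a = 0.7674 AU = 1.14803e+11 m; r = 0.9893 AU = 1.47999e+11 m.
Vis-viva: v = √(GM · (2/r − 1/a)).
2/r − 1/a = 2/1.47999e+11 − 1/1.14803e+11 = 4.80301e-12 m⁻¹.
v = √(4.586e+12 · 4.80301e-12) m/s ≈ 4.693 m/s = 0.0009901 AU/year.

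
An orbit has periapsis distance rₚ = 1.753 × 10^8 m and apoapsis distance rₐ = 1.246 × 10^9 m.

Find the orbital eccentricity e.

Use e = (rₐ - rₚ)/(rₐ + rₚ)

e = (rₐ − rₚ) / (rₐ + rₚ).
e = (1.246e+09 − 1.753e+08) / (1.246e+09 + 1.753e+08) = 1.0707e+09 / 1.4213e+09 ≈ 0.7533.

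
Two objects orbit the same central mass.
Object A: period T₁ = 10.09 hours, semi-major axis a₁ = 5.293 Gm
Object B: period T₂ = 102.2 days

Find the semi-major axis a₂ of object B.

Convert to SI: T₁ = 10.09 hours = 36324 s; a₁ = 5.293 Gm = 5.293e+09 m; T₂ = 102.2 days = 8.83008e+06 s.
Kepler's third law: (T₁/T₂)² = (a₁/a₂)³ ⇒ a₂ = a₁ · (T₂/T₁)^(2/3).
T₂/T₁ = 8.83008e+06 / 36324 = 243.092.
a₂ = 5.293e+09 · (243.092)^(2/3) m ≈ 2.062e+11 m = 206.2 Gm.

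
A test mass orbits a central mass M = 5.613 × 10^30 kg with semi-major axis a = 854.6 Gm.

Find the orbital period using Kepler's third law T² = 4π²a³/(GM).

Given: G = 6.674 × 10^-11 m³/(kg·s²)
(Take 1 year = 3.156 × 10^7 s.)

Convert to SI: a = 854.6 Gm = 8.546e+11 m.
GM = G · M = 6.674e-11 · 5.613e+30 = 3.74612e+20 m³/s².
Kepler's third law: T = 2π √(a³ / GM).
Substituting a = 8.546e+11 m and GM = 3.74612e+20 m³/s²:
T = 2π √((8.546e+11)³ / 3.74612e+20) s
T ≈ 2.565e+08 s = 8.126 years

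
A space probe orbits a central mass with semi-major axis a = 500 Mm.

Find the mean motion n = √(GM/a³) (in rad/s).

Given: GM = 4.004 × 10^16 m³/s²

Convert to SI: a = 500 Mm = 5e+08 m.
n = √(GM / a³).
n = √(4.004e+16 / (5e+08)³) rad/s ≈ 1.79e-05 rad/s.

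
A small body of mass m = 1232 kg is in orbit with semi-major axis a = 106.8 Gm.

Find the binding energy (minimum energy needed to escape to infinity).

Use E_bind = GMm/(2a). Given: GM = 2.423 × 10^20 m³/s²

Convert to SI: a = 106.8 Gm = 1.068e+11 m.
Total orbital energy is E = −GMm/(2a); binding energy is E_bind = −E = GMm/(2a).
E_bind = 2.423e+20 · 1232 / (2 · 1.068e+11) J ≈ 1.398e+12 J = 1.398 TJ.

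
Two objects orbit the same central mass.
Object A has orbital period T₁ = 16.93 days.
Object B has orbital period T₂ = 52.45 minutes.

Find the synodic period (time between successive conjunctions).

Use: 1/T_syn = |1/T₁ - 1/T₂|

Convert to SI: T₁ = 16.93 days = 1.46275e+06 s; T₂ = 52.45 minutes = 3147 s.
T_syn = |T₁ · T₂ / (T₁ − T₂)|.
T_syn = |1.46275e+06 · 3147 / (1.46275e+06 − 3147)| s ≈ 3154 s = 52.56 minutes.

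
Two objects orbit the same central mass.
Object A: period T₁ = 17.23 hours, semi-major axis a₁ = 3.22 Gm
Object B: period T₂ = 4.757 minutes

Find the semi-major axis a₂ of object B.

Convert to SI: T₁ = 17.23 hours = 62028 s; a₁ = 3.22 Gm = 3.22e+09 m; T₂ = 4.757 minutes = 285.42 s.
Kepler's third law: (T₁/T₂)² = (a₁/a₂)³ ⇒ a₂ = a₁ · (T₂/T₁)^(2/3).
T₂/T₁ = 285.42 / 62028 = 0.00460147.
a₂ = 3.22e+09 · (0.00460147)^(2/3) m ≈ 8.908e+07 m = 89.08 Mm.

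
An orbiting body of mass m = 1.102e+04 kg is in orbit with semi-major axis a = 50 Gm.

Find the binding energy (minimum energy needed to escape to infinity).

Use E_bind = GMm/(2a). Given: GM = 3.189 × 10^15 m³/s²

Convert to SI: a = 50 Gm = 5e+10 m.
Total orbital energy is E = −GMm/(2a); binding energy is E_bind = −E = GMm/(2a).
E_bind = 3.189e+15 · 1.102e+04 / (2 · 5e+10) J ≈ 3.514e+08 J = 351.4 MJ.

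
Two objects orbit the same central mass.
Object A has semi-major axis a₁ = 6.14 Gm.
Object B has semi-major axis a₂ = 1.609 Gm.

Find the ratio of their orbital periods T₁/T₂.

Convert to SI: a₁ = 6.14 Gm = 6.14e+09 m; a₂ = 1.609 Gm = 1.609e+09 m.
From Kepler's third law, (T₁/T₂)² = (a₁/a₂)³, so T₁/T₂ = (a₁/a₂)^(3/2).
a₁/a₂ = 6.14e+09 / 1.609e+09 = 3.81603.
T₁/T₂ = (3.81603)^(3/2) ≈ 7.454.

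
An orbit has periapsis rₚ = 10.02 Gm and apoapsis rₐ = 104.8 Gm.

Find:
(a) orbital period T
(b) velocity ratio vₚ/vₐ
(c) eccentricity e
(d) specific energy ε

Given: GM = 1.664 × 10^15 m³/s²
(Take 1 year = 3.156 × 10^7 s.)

Convert to SI: rₚ = 10.02 Gm = 1.002e+10 m; rₐ = 104.8 Gm = 1.048e+11 m.
(a) With a = (rₚ + rₐ)/2 = 5.741e+10 m, T = 2π √(a³/GM) = 2π √((5.741e+10)³/1.664e+15) s ≈ 2.119e+09 s
(b) Conservation of angular momentum (rₚvₚ = rₐvₐ) gives vₚ/vₐ = rₐ/rₚ = 1.048e+11/1.002e+10 ≈ 10.46
(c) e = (rₐ − rₚ)/(rₐ + rₚ) = (1.048e+11 − 1.002e+10)/(1.048e+11 + 1.002e+10) ≈ 0.8255
(d) With a = (rₚ + rₐ)/2 = 5.741e+10 m, ε = −GM/(2a) = −1.664e+15/(2 · 5.741e+10) J/kg ≈ -1.449e+04 J/kg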